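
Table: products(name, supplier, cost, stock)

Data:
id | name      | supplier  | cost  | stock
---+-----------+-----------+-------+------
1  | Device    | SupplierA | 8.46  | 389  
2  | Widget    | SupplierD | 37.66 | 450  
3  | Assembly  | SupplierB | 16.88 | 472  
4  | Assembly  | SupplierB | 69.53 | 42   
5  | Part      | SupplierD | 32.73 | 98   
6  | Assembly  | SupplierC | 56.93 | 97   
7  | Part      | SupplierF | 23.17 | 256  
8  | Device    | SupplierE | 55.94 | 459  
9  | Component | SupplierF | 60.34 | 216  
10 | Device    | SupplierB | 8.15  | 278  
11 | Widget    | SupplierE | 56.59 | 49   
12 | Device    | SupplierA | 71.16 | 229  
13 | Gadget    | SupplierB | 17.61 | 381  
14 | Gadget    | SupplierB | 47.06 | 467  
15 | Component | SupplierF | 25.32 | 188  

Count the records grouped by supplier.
SELECT supplier, COUNT(*) as count
FROM products
GROUP BY supplier

Result:
  SupplierA: 2
  SupplierB: 5
  SupplierC: 1
  SupplierD: 2
  SupplierE: 2
  SupplierF: 3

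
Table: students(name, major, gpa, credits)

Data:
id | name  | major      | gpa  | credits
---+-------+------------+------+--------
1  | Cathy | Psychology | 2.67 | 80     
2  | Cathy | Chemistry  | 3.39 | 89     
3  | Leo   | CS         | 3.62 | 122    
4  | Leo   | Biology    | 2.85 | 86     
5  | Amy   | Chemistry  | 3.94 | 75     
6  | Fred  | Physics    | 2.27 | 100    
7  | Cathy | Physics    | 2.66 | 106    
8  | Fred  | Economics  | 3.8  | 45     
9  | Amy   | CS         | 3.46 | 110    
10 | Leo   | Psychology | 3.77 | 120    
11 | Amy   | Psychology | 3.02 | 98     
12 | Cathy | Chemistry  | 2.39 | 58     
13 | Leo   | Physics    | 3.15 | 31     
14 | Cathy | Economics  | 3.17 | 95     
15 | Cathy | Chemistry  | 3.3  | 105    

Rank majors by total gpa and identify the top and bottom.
SELECT major, SUM(gpa)
FROM students
GROUP BY major
ORDER BY SUM(gpa)

All groups:
  Biology: 2.85
  Economics: 6.97
  CS: 7.08
  Physics: 8.08
  Psychology: 9.46
  Chemistry: 13.02

Highest: Chemistry (13.02)
Lowest: Biology (2.85)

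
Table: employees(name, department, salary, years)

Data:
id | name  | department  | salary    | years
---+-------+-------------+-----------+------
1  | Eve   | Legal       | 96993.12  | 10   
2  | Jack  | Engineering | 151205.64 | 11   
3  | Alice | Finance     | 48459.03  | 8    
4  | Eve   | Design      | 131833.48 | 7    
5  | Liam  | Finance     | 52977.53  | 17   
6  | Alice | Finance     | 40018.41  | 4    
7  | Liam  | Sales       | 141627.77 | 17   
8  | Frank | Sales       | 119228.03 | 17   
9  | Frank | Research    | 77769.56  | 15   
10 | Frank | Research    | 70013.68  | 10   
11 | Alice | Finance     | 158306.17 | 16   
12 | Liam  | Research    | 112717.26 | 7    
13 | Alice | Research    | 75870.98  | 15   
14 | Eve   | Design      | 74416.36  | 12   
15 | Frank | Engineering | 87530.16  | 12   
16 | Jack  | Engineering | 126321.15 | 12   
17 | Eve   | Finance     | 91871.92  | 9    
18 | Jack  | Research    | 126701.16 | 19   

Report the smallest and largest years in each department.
SELECT department, MIN(years), MAX(years)
FROM employees
GROUP BY department

Result:
  Design: min=7, max=12
  Engineering: min=11, max=12
  Finance: min=4, max=17
  Legal: min=10, max=10
  Research: min=7, max=19
  Sales: min=17, max=17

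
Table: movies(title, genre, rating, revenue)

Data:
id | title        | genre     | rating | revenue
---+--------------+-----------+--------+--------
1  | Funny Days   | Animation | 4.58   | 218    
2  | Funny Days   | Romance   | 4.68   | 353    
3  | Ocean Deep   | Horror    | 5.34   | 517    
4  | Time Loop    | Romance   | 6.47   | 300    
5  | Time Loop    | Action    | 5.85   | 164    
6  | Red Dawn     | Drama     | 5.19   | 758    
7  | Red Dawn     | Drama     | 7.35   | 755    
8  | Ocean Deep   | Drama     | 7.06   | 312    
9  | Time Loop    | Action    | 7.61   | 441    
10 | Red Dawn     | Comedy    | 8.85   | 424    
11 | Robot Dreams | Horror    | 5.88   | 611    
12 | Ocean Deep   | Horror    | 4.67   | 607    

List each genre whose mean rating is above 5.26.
SELECT genre, AVG(rating)
FROM movies
GROUP BY genre
HAVING AVG(rating) > 5.26

Result:
  Action: avg=6.73
  Comedy: avg=8.85
  Drama: avg=6.53
  Horror: avg=5.30
  Romance: avg=5.58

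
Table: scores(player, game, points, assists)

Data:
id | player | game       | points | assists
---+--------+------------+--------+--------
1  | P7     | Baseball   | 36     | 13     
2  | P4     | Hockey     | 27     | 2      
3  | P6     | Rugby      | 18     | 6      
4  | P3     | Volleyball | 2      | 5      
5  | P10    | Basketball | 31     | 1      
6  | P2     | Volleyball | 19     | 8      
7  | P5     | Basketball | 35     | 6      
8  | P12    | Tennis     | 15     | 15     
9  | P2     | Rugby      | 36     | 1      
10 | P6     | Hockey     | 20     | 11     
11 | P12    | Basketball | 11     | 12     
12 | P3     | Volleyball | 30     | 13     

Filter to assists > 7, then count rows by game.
SELECT game, COUNT(*)
FROM scores
WHERE assists > 7
GROUP BY game

Note: WHERE filters rows before grouping.

Result:
  Baseball: 1
  Basketball: 1
  Hockey: 1
  Tennis: 1
  Volleyball: 2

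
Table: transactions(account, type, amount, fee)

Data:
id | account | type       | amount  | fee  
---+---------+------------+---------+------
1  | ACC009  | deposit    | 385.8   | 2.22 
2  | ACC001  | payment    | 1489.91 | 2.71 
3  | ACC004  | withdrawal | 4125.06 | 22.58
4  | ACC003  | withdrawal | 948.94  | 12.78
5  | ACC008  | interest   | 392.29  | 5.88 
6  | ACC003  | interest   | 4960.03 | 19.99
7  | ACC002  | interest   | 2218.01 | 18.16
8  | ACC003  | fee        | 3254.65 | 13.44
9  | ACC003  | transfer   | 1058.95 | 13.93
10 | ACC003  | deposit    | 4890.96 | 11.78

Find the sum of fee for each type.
SELECT type, SUM(fee) as result
FROM transactions
GROUP BY type

Result:
  deposit: 14.00
  fee: 13.44
  interest: 44.03
  payment: 2.71
  transfer: 13.93
  withdrawal: 35.36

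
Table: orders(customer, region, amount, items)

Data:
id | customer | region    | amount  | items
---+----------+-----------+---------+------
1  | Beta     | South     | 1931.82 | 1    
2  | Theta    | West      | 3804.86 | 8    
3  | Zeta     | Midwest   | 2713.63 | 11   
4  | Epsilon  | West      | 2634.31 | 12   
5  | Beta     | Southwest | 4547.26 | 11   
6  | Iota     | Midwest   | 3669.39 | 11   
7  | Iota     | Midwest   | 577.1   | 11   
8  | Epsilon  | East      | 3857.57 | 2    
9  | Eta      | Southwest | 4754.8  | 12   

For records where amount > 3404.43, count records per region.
SELECT region, COUNT(*)
FROM orders
WHERE amount > 3404.43
GROUP BY region

Note: WHERE filters rows before grouping.

Result:
  East: 1
  Midwest: 1
  Southwest: 2
  West: 1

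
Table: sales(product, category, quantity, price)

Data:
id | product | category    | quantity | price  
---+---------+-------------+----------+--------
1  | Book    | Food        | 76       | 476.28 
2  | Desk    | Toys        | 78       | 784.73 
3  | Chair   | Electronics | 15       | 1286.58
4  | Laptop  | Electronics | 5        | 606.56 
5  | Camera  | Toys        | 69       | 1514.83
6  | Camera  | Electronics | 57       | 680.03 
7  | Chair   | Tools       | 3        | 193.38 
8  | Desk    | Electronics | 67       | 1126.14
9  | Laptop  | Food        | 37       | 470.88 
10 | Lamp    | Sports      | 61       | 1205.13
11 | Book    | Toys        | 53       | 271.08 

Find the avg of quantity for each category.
SELECT category, AVG(quantity) as result
FROM sales
GROUP BY category

Result:
  Electronics: 36.00
  Food: 56.50
  Sports: 61.00
  Tools: 3.00
  Toys: 66.67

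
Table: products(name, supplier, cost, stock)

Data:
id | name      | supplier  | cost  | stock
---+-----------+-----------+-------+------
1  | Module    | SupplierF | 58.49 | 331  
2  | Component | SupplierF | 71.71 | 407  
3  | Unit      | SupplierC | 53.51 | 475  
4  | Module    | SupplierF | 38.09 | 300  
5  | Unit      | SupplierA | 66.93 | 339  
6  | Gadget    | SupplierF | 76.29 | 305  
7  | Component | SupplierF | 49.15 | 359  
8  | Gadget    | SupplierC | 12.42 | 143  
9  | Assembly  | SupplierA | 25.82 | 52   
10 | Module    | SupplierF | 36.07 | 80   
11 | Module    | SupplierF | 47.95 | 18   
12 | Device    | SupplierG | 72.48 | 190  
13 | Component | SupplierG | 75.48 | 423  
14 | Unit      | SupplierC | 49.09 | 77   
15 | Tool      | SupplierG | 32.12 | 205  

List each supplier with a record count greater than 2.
SELECT supplier, COUNT(*) as cnt
FROM products
GROUP BY supplier
HAVING COUNT(*) > 2

Result:
  SupplierC: 3
  SupplierF: 7
  SupplierG: 3

Note: HAVING filters groups after aggregation, WHERE filters rows before.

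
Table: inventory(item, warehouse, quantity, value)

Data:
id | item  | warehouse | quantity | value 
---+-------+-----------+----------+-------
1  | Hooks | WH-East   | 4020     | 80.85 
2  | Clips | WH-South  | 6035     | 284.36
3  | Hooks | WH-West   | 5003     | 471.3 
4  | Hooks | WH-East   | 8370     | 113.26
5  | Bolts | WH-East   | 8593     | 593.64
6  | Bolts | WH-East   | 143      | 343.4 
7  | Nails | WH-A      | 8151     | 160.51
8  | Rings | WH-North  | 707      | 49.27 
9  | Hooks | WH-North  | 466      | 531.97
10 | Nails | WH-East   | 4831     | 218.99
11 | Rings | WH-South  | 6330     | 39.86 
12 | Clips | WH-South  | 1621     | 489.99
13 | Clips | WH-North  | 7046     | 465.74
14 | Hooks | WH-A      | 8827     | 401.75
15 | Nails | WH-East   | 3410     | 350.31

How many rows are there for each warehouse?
SELECT warehouse, COUNT(*) as count
FROM inventory
GROUP BY warehouse

Result:
  WH-A: 2
  WH-East: 6
  WH-North: 3
  WH-South: 3
  WH-West: 1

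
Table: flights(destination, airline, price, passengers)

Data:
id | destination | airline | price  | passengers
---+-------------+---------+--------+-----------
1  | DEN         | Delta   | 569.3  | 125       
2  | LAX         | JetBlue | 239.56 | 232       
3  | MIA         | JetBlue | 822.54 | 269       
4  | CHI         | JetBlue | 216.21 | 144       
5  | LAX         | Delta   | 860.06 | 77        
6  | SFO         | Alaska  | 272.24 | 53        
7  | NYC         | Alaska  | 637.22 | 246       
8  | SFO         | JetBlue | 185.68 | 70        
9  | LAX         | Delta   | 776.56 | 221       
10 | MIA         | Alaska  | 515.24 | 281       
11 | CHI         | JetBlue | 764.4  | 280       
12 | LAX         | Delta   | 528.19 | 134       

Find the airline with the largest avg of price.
SELECT airline, AVG(price) as val
FROM flights
GROUP BY airline
ORDER BY val DESC
LIMIT 1

Result: Delta with avg(price) = 683.53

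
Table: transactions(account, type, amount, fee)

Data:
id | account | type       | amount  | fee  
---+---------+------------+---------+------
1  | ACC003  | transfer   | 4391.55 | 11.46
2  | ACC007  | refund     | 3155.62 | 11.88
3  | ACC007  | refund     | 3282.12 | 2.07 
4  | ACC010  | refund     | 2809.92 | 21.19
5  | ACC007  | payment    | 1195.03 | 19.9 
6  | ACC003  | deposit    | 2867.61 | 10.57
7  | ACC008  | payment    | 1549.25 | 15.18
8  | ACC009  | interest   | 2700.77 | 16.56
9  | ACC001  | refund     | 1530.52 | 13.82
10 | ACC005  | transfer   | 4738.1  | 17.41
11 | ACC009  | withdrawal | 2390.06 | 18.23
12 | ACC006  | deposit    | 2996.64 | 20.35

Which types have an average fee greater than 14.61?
SELECT type, AVG(fee)
FROM transactions
GROUP BY type
HAVING AVG(fee) > 14.61

Result:
  deposit: avg=15.46
  interest: avg=16.56
  payment: avg=17.54
  withdrawal: avg=18.23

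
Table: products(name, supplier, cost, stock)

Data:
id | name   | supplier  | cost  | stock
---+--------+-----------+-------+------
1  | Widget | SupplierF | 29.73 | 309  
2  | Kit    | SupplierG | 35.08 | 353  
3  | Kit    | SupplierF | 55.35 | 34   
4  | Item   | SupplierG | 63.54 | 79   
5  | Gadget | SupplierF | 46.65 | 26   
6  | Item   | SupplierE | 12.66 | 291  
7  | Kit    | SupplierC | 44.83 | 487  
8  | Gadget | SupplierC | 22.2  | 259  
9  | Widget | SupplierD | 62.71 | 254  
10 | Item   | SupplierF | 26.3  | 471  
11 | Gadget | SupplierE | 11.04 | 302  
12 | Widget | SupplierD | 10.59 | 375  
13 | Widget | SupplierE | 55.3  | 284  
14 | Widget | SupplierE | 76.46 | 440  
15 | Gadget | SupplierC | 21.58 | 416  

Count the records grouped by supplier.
SELECT supplier, COUNT(*) as count
FROM products
GROUP BY supplier

Result:
  SupplierC: 3
  SupplierD: 2
  SupplierE: 4
  SupplierF: 4
  SupplierG: 2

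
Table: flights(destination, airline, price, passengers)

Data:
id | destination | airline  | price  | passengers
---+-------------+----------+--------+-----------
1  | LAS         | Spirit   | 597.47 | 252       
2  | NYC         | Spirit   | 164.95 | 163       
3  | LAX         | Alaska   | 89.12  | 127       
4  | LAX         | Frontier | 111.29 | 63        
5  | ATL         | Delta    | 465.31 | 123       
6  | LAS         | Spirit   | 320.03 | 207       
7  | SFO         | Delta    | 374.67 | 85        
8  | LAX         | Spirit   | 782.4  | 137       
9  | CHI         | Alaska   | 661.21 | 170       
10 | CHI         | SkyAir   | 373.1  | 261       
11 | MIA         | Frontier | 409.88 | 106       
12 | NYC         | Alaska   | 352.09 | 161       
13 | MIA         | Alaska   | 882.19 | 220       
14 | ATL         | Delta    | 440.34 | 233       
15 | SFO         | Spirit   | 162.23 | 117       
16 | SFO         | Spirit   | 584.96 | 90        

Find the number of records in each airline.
SELECT airline, COUNT(*) as count
FROM flights
GROUP BY airline

Result:
  Alaska: 4
  Delta: 3
  Frontier: 2
  SkyAir: 1
  Spirit: 6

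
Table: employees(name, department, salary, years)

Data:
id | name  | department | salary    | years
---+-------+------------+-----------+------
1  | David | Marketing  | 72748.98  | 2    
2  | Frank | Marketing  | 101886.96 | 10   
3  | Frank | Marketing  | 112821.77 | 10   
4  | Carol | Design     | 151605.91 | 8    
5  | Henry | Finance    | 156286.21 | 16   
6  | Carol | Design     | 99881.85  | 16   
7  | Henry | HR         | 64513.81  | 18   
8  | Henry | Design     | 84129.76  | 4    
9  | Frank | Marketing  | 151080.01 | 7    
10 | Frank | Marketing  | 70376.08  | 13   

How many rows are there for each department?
SELECT department, COUNT(*) as count
FROM employees
GROUP BY department

Result:
  Design: 3
  Finance: 1
  HR: 1
  Marketing: 5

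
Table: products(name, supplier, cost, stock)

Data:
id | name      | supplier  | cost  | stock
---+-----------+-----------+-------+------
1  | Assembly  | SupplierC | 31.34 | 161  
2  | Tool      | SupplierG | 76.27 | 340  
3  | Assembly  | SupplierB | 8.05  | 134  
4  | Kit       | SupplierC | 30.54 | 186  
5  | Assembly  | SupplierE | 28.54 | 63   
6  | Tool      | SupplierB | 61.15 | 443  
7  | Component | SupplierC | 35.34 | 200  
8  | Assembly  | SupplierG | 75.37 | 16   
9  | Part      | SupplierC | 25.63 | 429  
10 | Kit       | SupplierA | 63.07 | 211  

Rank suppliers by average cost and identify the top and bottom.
SELECT supplier, AVG(cost)
FROM products
GROUP BY supplier
ORDER BY AVG(cost)

All groups:
  SupplierE: 28.54
  SupplierC: 30.71
  SupplierB: 34.60
  SupplierA: 63.07
  SupplierG: 75.82

Highest: SupplierG (75.82)
Lowest: SupplierE (28.54)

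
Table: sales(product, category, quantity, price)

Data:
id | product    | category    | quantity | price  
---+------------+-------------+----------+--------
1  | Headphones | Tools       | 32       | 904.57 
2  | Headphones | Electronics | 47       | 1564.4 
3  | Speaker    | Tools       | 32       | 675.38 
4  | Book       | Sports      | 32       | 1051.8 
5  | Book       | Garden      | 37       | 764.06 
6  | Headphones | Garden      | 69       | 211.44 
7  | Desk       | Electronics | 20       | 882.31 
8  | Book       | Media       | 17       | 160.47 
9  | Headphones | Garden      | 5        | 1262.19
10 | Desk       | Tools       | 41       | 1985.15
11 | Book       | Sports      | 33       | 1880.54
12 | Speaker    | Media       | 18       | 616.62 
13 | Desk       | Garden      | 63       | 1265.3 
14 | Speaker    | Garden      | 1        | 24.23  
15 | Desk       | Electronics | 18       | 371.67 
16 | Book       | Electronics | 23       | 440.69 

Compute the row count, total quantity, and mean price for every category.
SELECT category,
       COUNT(*) as cnt,
       SUM(quantity) as total_quantity,
       AVG(price) as avg_price
FROM sales
GROUP BY category

Result:
  Electronics: 4 records, 108 total quantity, 814.77 avg price
  Garden: 5 records, 175 total quantity, 705.44 avg price
  Media: 2 records, 35 total quantity, 388.55 avg price
  Sports: 2 records, 65 total quantity, 1466.17 avg price
  Tools: 3 records, 105 total quantity, 1188.37 avg price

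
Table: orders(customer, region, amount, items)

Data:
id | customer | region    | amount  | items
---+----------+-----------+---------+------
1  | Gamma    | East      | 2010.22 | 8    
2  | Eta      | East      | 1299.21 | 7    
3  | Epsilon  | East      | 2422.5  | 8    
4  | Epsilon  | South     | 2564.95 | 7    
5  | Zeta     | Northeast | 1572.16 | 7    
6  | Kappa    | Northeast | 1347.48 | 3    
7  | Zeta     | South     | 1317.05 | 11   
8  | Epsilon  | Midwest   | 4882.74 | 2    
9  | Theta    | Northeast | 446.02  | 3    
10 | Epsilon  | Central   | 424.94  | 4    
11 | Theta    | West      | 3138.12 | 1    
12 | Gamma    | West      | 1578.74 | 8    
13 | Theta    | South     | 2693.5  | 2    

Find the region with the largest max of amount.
SELECT region, MAX(amount) as val
FROM orders
GROUP BY region
ORDER BY val DESC
LIMIT 1

Result: Midwest with max(amount) = 4882.74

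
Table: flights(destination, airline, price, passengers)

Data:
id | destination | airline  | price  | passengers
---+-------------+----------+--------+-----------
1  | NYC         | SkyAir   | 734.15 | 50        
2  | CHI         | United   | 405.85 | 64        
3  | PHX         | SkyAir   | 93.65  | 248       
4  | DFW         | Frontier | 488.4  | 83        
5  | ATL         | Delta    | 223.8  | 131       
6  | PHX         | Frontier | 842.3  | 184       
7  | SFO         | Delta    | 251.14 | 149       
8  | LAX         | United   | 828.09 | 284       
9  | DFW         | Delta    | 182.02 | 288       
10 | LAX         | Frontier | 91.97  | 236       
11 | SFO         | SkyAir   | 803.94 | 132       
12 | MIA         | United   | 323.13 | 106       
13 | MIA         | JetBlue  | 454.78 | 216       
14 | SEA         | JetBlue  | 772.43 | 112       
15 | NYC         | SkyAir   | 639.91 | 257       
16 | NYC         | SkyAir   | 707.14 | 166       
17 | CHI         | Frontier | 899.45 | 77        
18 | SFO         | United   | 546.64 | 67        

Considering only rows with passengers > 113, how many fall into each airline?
SELECT airline, COUNT(*)
FROM flights
WHERE passengers > 113
GROUP BY airline

Note: WHERE filters rows before grouping.

Result:
  Delta: 3
  Frontier: 2
  JetBlue: 1
  SkyAir: 4
  United: 1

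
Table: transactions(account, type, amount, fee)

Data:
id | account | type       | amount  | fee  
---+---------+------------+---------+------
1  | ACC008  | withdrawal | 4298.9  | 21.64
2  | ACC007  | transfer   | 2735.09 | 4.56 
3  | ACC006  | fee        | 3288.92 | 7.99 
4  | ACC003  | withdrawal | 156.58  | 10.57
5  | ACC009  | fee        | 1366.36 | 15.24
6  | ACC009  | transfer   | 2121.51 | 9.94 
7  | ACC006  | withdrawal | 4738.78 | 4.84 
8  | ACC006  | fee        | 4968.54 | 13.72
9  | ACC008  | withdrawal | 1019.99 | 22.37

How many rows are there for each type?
SELECT type, COUNT(*) as count
FROM transactions
GROUP BY type

Result:
  fee: 3
  transfer: 2
  withdrawal: 4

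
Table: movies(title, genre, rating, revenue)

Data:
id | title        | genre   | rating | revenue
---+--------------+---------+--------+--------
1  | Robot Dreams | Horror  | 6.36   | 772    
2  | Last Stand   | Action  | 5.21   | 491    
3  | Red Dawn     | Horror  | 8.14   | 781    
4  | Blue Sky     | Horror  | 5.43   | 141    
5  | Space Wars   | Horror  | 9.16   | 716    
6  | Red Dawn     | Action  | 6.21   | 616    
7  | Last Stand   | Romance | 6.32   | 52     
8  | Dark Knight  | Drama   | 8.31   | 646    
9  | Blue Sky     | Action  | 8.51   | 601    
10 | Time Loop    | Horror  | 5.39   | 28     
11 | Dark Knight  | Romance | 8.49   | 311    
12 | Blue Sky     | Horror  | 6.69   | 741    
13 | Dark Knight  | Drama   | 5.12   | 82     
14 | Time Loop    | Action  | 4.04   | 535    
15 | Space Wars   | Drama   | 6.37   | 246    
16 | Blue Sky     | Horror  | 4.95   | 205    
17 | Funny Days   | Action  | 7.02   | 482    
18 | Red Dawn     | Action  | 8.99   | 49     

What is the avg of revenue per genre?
SELECT genre, AVG(revenue) as result
FROM movies
GROUP BY genre

Result:
  Action: 462.33
  Drama: 324.67
  Horror: 483.43
  Romance: 181.50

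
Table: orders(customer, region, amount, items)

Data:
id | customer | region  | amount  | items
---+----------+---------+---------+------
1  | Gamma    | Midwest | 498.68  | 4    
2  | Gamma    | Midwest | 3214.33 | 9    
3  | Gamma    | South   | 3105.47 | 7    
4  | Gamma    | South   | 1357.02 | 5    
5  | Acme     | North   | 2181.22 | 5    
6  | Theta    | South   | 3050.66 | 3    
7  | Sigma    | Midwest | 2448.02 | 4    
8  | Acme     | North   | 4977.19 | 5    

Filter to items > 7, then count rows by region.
SELECT region, COUNT(*)
FROM orders
WHERE items > 7
GROUP BY region

Note: WHERE filters rows before grouping.

Result:
  Midwest: 1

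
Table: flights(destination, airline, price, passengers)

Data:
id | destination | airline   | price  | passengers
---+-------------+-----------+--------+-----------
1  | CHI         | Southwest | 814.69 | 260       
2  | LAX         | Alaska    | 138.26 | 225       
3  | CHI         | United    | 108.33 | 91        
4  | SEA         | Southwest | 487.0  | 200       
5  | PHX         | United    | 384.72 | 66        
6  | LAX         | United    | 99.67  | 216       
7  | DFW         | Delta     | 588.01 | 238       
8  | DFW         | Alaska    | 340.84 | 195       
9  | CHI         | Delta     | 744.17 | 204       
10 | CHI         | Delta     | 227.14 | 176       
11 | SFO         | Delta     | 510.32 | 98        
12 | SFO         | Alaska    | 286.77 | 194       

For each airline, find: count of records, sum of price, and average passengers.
SELECT airline,
       COUNT(*) as cnt,
       SUM(price) as total_price,
       AVG(passengers) as avg_passengers
FROM flights
GROUP BY airline

Result:
  Alaska: 3 records, 765.87 total price, 204.67 avg passengers
  Delta: 4 records, 2069.64 total price, 179.00 avg passengers
  Southwest: 2 records, 1301.69 total price, 230.00 avg passengers
  United: 3 records, 592.72 total price, 124.33 avg passengers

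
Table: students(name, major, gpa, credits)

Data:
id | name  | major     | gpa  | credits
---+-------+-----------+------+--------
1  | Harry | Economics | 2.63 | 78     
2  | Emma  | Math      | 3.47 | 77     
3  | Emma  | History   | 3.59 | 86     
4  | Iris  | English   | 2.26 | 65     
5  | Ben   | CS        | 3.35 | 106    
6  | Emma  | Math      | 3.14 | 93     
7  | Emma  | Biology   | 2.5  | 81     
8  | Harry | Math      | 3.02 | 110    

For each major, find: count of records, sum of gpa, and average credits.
SELECT major,
       COUNT(*) as cnt,
       SUM(gpa) as total_gpa,
       AVG(credits) as avg_credits
FROM students
GROUP BY major

Result:
  Biology: 1 records, 2.50 total gpa, 81.00 avg credits
  CS: 1 records, 3.35 total gpa, 106.00 avg credits
  Economics: 1 records, 2.63 total gpa, 78.00 avg credits
  English: 1 records, 2.26 total gpa, 65.00 avg credits
  History: 1 records, 3.59 total gpa, 86.00 avg credits
  Math: 3 records, 9.63 total gpa, 93.33 avg credits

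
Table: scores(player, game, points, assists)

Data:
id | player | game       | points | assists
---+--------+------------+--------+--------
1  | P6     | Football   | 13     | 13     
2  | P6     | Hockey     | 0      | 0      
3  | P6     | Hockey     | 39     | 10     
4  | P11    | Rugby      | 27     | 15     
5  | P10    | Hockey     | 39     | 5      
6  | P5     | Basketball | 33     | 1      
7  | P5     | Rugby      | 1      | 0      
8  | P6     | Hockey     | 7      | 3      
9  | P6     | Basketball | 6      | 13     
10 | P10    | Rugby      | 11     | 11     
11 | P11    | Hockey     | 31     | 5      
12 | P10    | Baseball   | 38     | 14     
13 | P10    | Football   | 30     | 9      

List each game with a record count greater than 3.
SELECT game, COUNT(*) as cnt
FROM scores
GROUP BY game
HAVING COUNT(*) > 3

Result:
  Hockey: 5

Note: HAVING filters groups after aggregation, WHERE filters rows before.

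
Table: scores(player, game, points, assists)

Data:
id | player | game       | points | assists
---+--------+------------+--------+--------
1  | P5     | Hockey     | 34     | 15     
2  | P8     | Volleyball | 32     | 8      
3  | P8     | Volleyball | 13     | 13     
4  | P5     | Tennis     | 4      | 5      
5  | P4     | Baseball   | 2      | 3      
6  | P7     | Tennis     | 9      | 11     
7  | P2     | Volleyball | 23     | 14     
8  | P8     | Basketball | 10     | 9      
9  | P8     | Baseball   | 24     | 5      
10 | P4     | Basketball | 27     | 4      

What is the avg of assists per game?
SELECT game, AVG(assists) as result
FROM scores
GROUP BY game

Result:
  Baseball: 4.00
  Basketball: 6.50
  Hockey: 15.00
  Tennis: 8.00
  Volleyball: 11.67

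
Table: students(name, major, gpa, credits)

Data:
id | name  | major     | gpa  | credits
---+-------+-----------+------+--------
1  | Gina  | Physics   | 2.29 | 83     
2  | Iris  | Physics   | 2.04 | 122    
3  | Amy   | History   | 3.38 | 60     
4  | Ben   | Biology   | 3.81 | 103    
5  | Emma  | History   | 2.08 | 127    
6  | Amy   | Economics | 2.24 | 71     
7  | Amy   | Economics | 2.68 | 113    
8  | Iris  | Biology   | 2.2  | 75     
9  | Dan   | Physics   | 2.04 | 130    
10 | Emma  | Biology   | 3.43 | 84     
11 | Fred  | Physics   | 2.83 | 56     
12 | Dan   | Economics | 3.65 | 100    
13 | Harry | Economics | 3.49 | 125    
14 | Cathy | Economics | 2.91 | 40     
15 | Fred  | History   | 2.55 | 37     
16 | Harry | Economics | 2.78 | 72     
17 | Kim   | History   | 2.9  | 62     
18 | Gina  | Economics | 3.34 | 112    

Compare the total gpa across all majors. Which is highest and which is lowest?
SELECT major, SUM(gpa)
FROM students
GROUP BY major
ORDER BY SUM(gpa)

All groups:
  Physics: 9.20
  Biology: 9.44
  History: 10.91
  Economics: 21.09

Highest: Economics (21.09)
Lowest: Physics (9.20)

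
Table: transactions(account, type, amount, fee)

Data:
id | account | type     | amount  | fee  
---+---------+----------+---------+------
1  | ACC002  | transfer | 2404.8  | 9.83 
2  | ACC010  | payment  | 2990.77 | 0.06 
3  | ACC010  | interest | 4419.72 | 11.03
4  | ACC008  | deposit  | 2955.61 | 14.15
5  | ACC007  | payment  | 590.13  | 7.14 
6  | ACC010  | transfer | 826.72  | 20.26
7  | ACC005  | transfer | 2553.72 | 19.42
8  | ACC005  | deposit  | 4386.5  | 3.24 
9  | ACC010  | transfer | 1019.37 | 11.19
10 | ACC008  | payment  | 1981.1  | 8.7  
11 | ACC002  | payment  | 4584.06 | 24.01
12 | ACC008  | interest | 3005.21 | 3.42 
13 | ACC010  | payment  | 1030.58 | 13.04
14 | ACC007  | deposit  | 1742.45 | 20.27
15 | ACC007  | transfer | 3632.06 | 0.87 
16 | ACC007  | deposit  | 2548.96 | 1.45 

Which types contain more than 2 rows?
SELECT type, COUNT(*) as cnt
FROM transactions
GROUP BY type
HAVING COUNT(*) > 2

Result:
  deposit: 4
  payment: 5
  transfer: 5

Note: HAVING filters groups after aggregation, WHERE filters rows before.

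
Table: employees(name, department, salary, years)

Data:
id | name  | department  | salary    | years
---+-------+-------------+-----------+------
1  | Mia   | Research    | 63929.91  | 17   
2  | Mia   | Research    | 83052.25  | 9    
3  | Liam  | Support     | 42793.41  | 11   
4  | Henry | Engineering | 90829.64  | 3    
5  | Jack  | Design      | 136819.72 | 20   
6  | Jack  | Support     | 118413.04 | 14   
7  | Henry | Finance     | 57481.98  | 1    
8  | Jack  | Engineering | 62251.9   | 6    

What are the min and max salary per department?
SELECT department, MIN(salary), MAX(salary)
FROM employees
GROUP BY department

Result:
  Design: min=136819.72, max=136819.72
  Engineering: min=62251.90, max=90829.64
  Finance: min=57481.98, max=57481.98
  Research: min=63929.91, max=83052.25
  Support: min=42793.41, max=118413.04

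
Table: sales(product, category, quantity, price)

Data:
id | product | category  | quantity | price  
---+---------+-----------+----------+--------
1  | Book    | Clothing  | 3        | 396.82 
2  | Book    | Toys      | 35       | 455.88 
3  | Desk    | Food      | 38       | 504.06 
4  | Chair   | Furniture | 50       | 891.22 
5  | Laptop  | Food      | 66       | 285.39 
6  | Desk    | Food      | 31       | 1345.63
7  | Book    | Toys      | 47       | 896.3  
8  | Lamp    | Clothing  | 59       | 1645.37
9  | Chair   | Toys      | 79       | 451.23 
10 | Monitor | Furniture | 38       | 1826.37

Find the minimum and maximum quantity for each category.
SELECT category, MIN(quantity), MAX(quantity)
FROM sales
GROUP BY category

Result:
  Clothing: min=3, max=59
  Food: min=31, max=66
  Furniture: min=38, max=50
  Toys: min=35, max=79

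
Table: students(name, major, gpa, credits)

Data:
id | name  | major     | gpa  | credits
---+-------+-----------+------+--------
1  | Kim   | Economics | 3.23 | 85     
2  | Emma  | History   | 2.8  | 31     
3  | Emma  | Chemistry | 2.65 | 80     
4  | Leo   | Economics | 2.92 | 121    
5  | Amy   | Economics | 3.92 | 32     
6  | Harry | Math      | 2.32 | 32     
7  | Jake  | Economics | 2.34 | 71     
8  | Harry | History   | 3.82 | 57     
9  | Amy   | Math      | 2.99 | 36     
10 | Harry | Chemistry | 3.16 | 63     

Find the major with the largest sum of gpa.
SELECT major, SUM(gpa) as val
FROM students
GROUP BY major
ORDER BY val DESC
LIMIT 1

Result: Economics with sum(gpa) = 12.41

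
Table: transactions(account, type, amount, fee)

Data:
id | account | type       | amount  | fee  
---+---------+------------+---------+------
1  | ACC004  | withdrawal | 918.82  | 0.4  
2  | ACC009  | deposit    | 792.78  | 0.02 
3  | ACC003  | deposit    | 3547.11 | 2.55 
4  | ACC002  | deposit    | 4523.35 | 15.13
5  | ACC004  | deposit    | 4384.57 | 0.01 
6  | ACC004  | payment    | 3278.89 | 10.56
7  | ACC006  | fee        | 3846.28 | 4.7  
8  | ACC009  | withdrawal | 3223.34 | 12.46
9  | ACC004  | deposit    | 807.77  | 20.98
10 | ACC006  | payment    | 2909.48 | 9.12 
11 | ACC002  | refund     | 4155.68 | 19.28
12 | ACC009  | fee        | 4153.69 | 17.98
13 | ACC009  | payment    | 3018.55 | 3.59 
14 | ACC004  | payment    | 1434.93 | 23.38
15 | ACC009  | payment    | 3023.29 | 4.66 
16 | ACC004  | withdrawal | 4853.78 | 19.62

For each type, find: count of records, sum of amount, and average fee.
SELECT type,
       COUNT(*) as cnt,
       SUM(amount) as total_amount,
       AVG(fee) as avg_fee
FROM transactions
GROUP BY type

Result:
  deposit: 5 records, 14055.58 total amount, 7.74 avg fee
  fee: 2 records, 7999.97 total amount, 11.34 avg fee
  payment: 5 records, 13665.14 total amount, 10.26 avg fee
  refund: 1 records, 4155.68 total amount, 19.28 avg fee
  withdrawal: 3 records, 8995.94 total amount, 10.83 avg fee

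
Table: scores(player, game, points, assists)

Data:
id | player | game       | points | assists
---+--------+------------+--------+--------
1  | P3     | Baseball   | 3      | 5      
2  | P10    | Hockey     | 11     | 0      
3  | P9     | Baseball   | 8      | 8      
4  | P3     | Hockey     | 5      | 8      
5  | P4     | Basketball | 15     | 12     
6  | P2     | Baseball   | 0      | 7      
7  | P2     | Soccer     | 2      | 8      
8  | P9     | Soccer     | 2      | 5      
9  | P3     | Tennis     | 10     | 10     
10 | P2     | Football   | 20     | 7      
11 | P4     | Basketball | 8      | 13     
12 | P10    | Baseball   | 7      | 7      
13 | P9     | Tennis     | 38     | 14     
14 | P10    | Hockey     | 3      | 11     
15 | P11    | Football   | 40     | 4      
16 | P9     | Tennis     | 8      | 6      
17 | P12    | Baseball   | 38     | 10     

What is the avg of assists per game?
SELECT game, AVG(assists) as result
FROM scores
GROUP BY game

Result:
  Baseball: 7.40
  Basketball: 12.50
  Football: 5.50
  Hockey: 6.33
  Soccer: 6.50
  Tennis: 10.00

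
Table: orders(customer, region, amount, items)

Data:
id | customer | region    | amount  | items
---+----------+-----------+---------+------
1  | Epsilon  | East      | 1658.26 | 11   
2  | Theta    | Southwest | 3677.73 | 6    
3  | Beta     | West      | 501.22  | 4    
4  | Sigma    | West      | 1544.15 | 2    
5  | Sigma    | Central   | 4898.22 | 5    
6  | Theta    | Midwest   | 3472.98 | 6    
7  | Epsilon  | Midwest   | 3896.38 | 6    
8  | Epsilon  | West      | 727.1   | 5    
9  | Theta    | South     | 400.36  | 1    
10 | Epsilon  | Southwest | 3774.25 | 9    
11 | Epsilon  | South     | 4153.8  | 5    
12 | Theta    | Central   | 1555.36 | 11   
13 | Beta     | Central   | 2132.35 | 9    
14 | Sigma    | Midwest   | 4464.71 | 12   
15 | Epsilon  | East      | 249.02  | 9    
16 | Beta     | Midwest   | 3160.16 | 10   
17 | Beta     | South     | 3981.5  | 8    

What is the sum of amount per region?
SELECT region, SUM(amount) as result
FROM orders
GROUP BY region

Result:
  Central: 8585.93
  East: 1907.28
  Midwest: 14994.23
  South: 8535.66
  Southwest: 7451.98
  West: 2772.47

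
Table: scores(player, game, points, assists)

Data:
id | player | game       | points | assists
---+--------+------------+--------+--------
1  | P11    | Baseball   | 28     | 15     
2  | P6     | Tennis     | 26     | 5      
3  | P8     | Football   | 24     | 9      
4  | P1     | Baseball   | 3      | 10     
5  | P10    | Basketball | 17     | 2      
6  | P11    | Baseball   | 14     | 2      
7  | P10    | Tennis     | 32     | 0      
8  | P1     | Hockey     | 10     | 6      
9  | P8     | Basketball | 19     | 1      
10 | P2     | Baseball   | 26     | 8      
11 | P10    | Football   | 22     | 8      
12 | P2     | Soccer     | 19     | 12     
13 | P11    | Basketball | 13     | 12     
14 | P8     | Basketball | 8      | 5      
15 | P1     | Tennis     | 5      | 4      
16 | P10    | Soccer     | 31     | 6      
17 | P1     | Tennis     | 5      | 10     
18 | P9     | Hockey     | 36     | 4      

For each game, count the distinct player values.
SELECT game, COUNT(DISTINCT player)
FROM scores
GROUP BY game

Result:
  Baseball: 3 distinct
  Basketball: 3 distinct
  Football: 2 distinct
  Hockey: 2 distinct
  Soccer: 2 distinct
  Tennis: 3 distinct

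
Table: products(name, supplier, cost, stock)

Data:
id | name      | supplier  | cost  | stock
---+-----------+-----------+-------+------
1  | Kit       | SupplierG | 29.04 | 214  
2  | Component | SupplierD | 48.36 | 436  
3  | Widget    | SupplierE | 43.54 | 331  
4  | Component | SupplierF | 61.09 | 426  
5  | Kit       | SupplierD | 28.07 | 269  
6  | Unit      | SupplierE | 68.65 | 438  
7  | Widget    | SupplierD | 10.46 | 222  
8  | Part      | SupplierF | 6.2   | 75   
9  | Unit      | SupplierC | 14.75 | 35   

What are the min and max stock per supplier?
SELECT supplier, MIN(stock), MAX(stock)
FROM products
GROUP BY supplier

Result:
  SupplierC: min=35, max=35
  SupplierD: min=222, max=436
  SupplierE: min=331, max=438
  SupplierF: min=75, max=426
  SupplierG: min=214, max=214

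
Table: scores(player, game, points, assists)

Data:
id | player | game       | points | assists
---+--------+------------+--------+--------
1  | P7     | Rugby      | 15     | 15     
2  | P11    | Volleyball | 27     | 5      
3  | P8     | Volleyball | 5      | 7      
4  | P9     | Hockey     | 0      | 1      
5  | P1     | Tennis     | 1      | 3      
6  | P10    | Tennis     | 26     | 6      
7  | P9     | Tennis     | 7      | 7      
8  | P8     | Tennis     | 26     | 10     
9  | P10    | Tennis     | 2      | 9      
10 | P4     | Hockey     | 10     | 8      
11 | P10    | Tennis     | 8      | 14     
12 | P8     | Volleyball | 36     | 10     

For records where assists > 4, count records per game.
SELECT game, COUNT(*)
FROM scores
WHERE assists > 4
GROUP BY game

Note: WHERE filters rows before grouping.

Result:
  Hockey: 1
  Rugby: 1
  Tennis: 5
  Volleyball: 3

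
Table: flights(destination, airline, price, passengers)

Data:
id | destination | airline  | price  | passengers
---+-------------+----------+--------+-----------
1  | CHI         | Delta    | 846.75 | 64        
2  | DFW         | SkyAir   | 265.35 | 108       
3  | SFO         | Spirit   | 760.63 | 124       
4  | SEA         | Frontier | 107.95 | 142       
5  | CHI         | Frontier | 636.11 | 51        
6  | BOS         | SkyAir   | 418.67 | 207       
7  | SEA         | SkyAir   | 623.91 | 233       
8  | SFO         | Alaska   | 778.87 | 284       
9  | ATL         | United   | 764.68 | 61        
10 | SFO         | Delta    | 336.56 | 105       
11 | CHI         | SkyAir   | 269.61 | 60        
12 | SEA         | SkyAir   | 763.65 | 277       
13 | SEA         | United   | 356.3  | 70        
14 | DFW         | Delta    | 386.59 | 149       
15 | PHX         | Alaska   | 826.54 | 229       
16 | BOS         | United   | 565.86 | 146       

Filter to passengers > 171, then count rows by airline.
SELECT airline, COUNT(*)
FROM flights
WHERE passengers > 171
GROUP BY airline

Note: WHERE filters rows before grouping.

Result:
  Alaska: 2
  SkyAir: 3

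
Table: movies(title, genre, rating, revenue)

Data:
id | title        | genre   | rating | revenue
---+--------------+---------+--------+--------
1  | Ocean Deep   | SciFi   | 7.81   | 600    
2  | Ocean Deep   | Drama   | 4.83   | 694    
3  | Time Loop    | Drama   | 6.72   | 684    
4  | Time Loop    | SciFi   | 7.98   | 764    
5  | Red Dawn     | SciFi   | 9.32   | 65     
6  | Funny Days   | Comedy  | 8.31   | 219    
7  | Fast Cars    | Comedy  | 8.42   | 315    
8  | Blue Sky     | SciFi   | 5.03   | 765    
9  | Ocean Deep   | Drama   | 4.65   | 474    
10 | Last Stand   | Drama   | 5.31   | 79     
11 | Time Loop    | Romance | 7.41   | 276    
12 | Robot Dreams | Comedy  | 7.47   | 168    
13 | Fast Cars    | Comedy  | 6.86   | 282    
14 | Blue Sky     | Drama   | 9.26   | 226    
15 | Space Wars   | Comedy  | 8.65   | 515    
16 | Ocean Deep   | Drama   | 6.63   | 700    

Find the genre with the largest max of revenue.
SELECT genre, MAX(revenue) as val
FROM movies
GROUP BY genre
ORDER BY val DESC
LIMIT 1

Result: SciFi with max(revenue) = 765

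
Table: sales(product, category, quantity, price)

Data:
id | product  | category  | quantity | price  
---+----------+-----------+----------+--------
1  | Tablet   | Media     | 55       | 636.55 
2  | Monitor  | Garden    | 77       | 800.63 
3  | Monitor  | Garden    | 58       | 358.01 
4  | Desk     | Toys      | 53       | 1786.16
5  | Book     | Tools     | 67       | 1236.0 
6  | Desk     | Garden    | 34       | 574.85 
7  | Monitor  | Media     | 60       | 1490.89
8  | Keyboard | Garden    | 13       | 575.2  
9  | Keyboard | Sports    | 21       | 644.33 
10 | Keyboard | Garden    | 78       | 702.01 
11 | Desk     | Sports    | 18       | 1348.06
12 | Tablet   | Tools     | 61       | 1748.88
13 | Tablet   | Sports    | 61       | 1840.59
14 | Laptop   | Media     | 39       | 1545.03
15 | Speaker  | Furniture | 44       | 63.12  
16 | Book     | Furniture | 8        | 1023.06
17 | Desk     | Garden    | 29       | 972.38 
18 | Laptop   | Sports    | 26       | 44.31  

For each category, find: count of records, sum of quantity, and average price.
SELECT category,
       COUNT(*) as cnt,
       SUM(quantity) as total_quantity,
       AVG(price) as avg_price
FROM sales
GROUP BY category

Result:
  Furniture: 2 records, 52 total quantity, 543.09 avg price
  Garden: 6 records, 289 total quantity, 663.85 avg price
  Media: 3 records, 154 total quantity, 1224.16 avg price
  Sports: 4 records, 126 total quantity, 969.32 avg price
  Tools: 2 records, 128 total quantity, 1492.44 avg price
  Toys: 1 records, 53 total quantity, 1786.16 avg price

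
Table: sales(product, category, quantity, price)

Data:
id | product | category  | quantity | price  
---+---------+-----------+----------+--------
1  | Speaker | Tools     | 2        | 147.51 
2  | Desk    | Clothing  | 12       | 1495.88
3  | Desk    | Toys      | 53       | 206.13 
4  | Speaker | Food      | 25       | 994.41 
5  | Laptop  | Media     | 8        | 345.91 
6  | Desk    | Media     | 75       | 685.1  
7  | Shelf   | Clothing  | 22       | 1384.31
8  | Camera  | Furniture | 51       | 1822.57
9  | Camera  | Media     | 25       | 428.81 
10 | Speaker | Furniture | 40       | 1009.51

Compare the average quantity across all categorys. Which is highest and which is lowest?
SELECT category, AVG(quantity)
FROM sales
GROUP BY category
ORDER BY AVG(quantity)

All groups:
  Tools: 2.00
  Clothing: 17.00
  Food: 25.00
  Media: 36.00
  Furniture: 45.50
  Toys: 53.00

Highest: Toys (53.00)
Lowest: Tools (2.00)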